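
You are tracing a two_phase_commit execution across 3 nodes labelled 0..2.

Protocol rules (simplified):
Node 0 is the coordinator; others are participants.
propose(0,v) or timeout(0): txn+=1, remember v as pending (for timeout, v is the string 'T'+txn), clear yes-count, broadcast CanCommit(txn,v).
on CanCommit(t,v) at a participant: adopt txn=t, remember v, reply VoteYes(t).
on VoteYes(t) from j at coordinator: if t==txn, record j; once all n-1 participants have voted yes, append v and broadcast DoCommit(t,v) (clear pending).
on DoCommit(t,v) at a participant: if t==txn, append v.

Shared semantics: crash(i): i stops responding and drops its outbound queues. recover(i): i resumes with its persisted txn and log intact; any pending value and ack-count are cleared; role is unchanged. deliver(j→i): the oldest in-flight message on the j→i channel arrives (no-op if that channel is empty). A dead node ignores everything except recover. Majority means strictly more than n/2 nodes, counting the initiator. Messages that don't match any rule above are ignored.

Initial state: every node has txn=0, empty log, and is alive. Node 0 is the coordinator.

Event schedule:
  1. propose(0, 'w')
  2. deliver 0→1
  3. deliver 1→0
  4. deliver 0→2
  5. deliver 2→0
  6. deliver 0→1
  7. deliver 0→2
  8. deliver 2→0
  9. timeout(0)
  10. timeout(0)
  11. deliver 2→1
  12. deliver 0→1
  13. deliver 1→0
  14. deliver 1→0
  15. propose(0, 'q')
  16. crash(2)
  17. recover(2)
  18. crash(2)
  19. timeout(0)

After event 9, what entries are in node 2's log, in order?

w

[1] propose(0,'w') → N0(coor t1 [-])
[2] deliver 0→1 → N1(part t1 [-])
[3] deliver 1→0 → ∅
[4] deliver 0→2 → N2(part t1 [-])
[5] deliver 2→0 → N0(coor t1 [w])
[6] deliver 0→1 → N1(part t1 [w])
[7] deliver 0→2 → N2(part t1 [w])
[8] deliver 2→0 → ∅
[9] timeout(0) → N0(coor t2 [w])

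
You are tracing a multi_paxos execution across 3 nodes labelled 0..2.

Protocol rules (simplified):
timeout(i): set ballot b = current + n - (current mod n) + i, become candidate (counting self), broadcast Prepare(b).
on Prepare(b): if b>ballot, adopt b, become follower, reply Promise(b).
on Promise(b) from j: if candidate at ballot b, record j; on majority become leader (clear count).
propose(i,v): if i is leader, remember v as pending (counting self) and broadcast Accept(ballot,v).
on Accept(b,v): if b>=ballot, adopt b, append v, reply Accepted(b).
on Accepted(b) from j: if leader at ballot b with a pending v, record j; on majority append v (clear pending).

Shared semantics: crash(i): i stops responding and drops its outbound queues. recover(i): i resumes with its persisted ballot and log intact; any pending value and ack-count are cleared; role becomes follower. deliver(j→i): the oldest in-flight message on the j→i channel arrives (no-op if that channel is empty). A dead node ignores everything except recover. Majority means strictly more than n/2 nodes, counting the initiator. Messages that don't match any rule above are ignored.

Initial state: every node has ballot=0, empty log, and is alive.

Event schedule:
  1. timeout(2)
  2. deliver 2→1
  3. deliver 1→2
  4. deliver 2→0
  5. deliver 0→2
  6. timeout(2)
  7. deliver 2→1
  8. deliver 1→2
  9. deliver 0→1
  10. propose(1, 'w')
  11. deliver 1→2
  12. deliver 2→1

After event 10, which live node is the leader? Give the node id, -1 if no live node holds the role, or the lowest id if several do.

2

step 1 timeout(2): 2={cand,b=5,log=-}
step 2 deliver 2→1: 1={foll,b=5,log=-}
step 3 deliver 1→2: 2={lead,b=5,log=-}
step 4 deliver 2→0: 0={foll,b=5,log=-}
step 5 deliver 0→2: —
step 6 timeout(2): 2={cand,b=8,log=-}
step 7 deliver 2→1: 1={foll,b=8,log=-}
step 8 deliver 1→2: 2={lead,b=8,log=-}
step 9 deliver 0→1: —
step 10 propose(1,'w'): —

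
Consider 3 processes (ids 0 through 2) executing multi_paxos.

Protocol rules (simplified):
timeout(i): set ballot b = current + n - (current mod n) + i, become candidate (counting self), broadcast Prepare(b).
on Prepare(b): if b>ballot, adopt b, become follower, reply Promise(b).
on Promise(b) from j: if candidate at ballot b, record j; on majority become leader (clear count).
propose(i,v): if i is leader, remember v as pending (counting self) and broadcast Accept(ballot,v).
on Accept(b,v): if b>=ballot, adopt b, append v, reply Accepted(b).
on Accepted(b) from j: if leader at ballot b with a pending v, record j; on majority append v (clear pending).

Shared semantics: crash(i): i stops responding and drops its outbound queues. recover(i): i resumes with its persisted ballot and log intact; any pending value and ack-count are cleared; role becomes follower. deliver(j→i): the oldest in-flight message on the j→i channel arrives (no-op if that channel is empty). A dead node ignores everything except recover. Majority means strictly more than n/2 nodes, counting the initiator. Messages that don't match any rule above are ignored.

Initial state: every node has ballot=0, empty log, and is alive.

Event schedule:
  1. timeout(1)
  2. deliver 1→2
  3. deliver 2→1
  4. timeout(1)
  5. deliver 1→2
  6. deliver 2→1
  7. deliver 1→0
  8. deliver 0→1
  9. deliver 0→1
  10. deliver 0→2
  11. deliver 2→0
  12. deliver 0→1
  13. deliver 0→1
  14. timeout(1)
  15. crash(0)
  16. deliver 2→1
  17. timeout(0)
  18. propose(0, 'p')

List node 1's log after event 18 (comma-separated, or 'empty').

after 1 — timeout(1): n1:cand/b4/[-]
after 2 — deliver 1→2: n2:foll/b4/[-]
after 3 — deliver 2→1: n1:lead/b4/[-]
after 4 — timeout(1): n1:cand/b7/[-]
after 5 — deliver 1→2: n2:foll/b7/[-]
after 6 — deliver 2→1: n1:lead/b7/[-]
after 7 — deliver 1→0: n0:foll/b4/[-]
after 8 — deliver 0→1: ·
after 9 — deliver 0→1: ·
after 10 — deliver 0→2: ·
after 11 — deliver 2→0: ·
after 12 — deliver 0→1: ·
after 13 — deliver 0→1: ·
after 14 — timeout(1): n1:cand/b10/[-]
after 15 — crash(0): n0:✗foll/b4/[-]
after 16 — deliver 2→1: ·
after 17 — timeout(0): ·
after 18 — propose(0,'p'): ·

empty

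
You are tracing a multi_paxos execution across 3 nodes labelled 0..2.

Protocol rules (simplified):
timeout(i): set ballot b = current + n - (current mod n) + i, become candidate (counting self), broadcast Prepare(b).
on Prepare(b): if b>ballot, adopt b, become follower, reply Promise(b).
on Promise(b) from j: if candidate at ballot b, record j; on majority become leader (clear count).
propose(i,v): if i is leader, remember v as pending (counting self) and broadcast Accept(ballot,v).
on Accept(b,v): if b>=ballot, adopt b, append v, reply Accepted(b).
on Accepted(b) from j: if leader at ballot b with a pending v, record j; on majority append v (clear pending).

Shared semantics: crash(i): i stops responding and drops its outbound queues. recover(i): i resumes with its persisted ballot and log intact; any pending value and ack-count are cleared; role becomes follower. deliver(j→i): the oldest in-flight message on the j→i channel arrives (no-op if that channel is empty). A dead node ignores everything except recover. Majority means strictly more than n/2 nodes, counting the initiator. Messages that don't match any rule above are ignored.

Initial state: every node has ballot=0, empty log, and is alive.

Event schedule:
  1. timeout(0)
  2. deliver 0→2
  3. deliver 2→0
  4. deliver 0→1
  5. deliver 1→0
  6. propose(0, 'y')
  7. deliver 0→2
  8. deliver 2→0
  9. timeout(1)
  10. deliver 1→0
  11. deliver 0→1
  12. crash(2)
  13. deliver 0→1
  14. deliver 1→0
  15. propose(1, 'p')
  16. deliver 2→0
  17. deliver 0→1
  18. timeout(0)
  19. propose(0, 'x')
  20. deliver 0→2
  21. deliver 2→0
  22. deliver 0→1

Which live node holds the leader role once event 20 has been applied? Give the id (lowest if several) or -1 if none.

e1 timeout(0): 0[cand,b=3,-]
e2 deliver 0→2: 2[foll,b=3,-]
e3 deliver 2→0: 0[lead,b=3,-]
e4 deliver 0→1: 1[foll,b=3,-]
e5 deliver 1→0: ·
e6 propose(0,'y'): ·
e7 deliver 0→2: 2[foll,b=3,y]
e8 deliver 2→0: 0[lead,b=3,y]
e9 timeout(1): 1[cand,b=7,-]
e10 deliver 1→0: 0[foll,b=7,y]
e11 deliver 0→1: ·
e12 crash(2): 2[✗foll,b=3,y]
e13 deliver 0→1: 1[lead,b=7,-]
e14 deliver 1→0: ·
e15 propose(1,'p'): ·
e16 deliver 2→0: ·
e17 deliver 0→1: ·
e18 timeout(0): 0[cand,b=9,y]
e19 propose(0,'x'): ·
e20 deliver 0→2: ·

1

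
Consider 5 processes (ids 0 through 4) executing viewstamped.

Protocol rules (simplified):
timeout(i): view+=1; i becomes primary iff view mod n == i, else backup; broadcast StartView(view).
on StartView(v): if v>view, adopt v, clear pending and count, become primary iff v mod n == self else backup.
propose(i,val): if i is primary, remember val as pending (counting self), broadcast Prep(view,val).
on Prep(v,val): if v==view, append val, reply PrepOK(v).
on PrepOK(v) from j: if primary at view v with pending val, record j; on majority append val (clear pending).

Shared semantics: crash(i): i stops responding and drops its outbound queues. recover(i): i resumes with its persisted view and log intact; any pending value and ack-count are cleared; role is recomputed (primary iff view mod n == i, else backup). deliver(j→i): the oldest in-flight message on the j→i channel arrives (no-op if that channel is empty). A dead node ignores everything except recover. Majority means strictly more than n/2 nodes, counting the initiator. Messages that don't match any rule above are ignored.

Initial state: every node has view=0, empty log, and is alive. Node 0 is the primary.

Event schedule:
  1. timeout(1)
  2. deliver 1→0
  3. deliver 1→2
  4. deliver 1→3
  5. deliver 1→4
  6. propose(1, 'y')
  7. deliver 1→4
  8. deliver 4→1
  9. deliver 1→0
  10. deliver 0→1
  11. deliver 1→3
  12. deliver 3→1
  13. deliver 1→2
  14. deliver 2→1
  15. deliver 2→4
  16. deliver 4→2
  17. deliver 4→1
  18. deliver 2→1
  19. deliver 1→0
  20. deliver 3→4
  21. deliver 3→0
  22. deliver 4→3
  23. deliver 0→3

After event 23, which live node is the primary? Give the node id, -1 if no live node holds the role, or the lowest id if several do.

1

[1] timeout(1) → N1(prim v1 [-])
[2] deliver 1→0 → N0(back v1 [-])
[3] deliver 1→2 → N2(back v1 [-])
[4] deliver 1→3 → N3(back v1 [-])
[5] deliver 1→4 → N4(back v1 [-])
[6] propose(1,'y') → ∅
[7] deliver 1→4 → N4(back v1 [y])
[8] deliver 4→1 → ∅
[9] deliver 1→0 → N0(back v1 [y])
[10] deliver 0→1 → N1(prim v1 [y])
[11] deliver 1→3 → N3(back v1 [y])
[12] deliver 3→1 → ∅
[13] deliver 1→2 → N2(back v1 [y])
[14] deliver 2→1 → ∅
[15] deliver 2→4 → ∅
[16] deliver 4→2 → ∅
[17] deliver 4→1 → ∅
[18] deliver 2→1 → ∅
[19] deliver 1→0 → ∅
[20] deliver 3→4 → ∅
[21] deliver 3→0 → ∅
[22] deliver 4→3 → ∅
[23] deliver 0→3 → ∅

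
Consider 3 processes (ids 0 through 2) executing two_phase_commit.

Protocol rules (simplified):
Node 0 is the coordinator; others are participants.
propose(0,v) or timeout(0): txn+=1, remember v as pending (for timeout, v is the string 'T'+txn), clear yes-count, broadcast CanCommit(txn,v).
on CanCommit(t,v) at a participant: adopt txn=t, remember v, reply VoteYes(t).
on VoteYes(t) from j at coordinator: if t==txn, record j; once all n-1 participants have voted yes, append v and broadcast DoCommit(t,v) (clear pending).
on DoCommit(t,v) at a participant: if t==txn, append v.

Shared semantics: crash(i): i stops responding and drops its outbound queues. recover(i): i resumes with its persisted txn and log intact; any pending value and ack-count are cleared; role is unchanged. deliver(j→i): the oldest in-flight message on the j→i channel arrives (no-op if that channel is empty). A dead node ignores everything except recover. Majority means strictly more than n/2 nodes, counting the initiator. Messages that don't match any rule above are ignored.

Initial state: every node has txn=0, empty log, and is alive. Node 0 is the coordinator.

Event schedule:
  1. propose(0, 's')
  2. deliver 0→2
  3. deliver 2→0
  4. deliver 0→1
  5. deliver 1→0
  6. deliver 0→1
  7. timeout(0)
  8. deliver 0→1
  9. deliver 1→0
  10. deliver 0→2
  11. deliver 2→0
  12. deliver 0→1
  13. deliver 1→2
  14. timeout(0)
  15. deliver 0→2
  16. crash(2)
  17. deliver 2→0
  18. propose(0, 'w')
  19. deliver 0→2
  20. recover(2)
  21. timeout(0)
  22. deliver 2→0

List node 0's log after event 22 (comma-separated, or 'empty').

step 1 propose(0,'s'): 0={coor,t=1,log=-}
step 2 deliver 0→2: 2={part,t=1,log=-}
step 3 deliver 2→0: —
step 4 deliver 0→1: 1={part,t=1,log=-}
step 5 deliver 1→0: 0={coor,t=1,log=s}
step 6 deliver 0→1: 1={part,t=1,log=s}
step 7 timeout(0): 0={coor,t=2,log=s}
step 8 deliver 0→1: 1={part,t=2,log=s}
step 9 deliver 1→0: —
step 10 deliver 0→2: 2={part,t=1,log=s}
step 11 deliver 2→0: —
step 12 deliver 0→1: —
step 13 deliver 1→2: —
step 14 timeout(0): 0={coor,t=3,log=s}
step 15 deliver 0→2: 2={part,t=2,log=s}
step 16 crash(2): 2={✗part,t=2,log=s}
step 17 deliver 2→0: —
step 18 propose(0,'w'): 0={coor,t=4,log=s}
step 19 deliver 0→2: —
step 20 recover(2): 2={part,t=2,log=s}
step 21 timeout(0): 0={coor,t=5,log=s}
step 22 deliver 2→0: —

s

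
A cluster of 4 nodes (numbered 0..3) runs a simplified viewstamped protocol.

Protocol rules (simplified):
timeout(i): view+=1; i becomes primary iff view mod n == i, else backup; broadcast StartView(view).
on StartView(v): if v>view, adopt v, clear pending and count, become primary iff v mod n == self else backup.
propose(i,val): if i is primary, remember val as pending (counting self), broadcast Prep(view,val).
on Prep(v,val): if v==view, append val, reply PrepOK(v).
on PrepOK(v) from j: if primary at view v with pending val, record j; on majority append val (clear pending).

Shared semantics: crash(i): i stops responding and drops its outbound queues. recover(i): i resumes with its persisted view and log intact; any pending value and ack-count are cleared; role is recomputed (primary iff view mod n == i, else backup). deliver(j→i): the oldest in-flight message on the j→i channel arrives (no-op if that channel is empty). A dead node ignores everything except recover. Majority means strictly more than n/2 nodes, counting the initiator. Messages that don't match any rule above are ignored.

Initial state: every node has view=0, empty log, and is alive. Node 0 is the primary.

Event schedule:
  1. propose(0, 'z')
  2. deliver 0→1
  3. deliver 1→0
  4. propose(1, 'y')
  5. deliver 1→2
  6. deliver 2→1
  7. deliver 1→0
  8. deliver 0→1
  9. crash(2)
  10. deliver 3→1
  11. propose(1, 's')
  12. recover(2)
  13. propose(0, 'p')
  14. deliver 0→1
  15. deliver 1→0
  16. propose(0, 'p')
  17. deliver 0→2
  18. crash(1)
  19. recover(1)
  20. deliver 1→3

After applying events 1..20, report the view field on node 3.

step 1 propose(0,'z'): —
step 2 deliver 0→1: 1={back,v=0,log=z}
step 3 deliver 1→0: —
step 4 propose(1,'y'): —
step 5 deliver 1→2: —
step 6 deliver 2→1: —
step 7 deliver 1→0: —
step 8 deliver 0→1: —
step 9 crash(2): 2={✗back,v=0,log=-}
step 10 deliver 3→1: —
step 11 propose(1,'s'): —
step 12 recover(2): 2={back,v=0,log=-}
step 13 propose(0,'p'): —
step 14 deliver 0→1: 1={back,v=0,log=z,p}
step 15 deliver 1→0: —
step 16 propose(0,'p'): —
step 17 deliver 0→2: 2={back,v=0,log=z}
step 18 crash(1): 1={✗back,v=0,log=z,p}
step 19 recover(1): 1={back,v=0,log=z,p}
step 20 deliver 1→3: —

0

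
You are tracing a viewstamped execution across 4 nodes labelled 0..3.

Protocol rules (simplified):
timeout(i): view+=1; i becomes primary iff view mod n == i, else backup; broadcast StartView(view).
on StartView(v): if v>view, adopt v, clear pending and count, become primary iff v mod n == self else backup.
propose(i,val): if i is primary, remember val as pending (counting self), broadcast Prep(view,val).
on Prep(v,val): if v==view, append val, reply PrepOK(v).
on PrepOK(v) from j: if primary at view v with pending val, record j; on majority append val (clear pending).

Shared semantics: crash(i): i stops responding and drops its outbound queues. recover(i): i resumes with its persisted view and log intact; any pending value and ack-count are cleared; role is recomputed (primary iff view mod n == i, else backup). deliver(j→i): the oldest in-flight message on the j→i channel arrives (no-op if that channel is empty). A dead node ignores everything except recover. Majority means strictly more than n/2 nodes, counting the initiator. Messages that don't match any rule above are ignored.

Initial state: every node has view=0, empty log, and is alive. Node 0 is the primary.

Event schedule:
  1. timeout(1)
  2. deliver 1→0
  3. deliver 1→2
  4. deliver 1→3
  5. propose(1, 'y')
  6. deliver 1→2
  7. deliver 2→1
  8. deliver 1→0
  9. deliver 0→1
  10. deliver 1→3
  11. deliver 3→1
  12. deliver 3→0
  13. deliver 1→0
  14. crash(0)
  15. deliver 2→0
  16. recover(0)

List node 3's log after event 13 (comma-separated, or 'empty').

e1 timeout(1): 1[prim,v=1,-]
e2 deliver 1→0: 0[back,v=1,-]
e3 deliver 1→2: 2[back,v=1,-]
e4 deliver 1→3: 3[back,v=1,-]
e5 propose(1,'y'): ·
e6 deliver 1→2: 2[back,v=1,y]
e7 deliver 2→1: ·
e8 deliver 1→0: 0[back,v=1,y]
e9 deliver 0→1: 1[prim,v=1,y]
e10 deliver 1→3: 3[back,v=1,y]
e11 deliver 3→1: ·
e12 deliver 3→0: ·
e13 deliver 1→0: ·

y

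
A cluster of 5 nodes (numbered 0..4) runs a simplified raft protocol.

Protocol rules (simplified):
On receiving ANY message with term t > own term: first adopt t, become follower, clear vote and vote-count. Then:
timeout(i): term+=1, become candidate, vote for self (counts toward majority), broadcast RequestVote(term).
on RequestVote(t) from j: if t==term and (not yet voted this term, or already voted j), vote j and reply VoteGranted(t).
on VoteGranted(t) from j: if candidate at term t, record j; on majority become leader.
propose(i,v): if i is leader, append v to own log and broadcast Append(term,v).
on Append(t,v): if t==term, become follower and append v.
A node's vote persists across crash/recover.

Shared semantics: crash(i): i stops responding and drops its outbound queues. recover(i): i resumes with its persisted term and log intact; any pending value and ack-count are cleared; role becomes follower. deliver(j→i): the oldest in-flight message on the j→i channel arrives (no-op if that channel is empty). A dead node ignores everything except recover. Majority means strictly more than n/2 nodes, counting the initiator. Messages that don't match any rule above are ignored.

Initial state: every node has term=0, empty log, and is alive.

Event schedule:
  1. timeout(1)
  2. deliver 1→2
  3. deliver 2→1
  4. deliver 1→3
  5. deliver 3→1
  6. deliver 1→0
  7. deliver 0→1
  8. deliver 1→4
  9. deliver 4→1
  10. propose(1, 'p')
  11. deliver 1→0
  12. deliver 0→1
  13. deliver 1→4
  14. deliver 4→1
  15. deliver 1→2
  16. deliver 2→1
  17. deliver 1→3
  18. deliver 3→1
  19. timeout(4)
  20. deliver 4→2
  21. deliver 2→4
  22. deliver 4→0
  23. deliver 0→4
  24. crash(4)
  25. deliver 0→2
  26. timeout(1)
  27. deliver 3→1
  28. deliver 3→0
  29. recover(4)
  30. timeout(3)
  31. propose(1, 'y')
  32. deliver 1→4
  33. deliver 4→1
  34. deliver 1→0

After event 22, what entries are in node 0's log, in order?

step 1 timeout(1): 1={cand,t=1,log=-}
step 2 deliver 1→2: 2={foll,t=1,log=-}
step 3 deliver 2→1: —
step 4 deliver 1→3: 3={foll,t=1,log=-}
step 5 deliver 3→1: 1={lead,t=1,log=-}
step 6 deliver 1→0: 0={foll,t=1,log=-}
step 7 deliver 0→1: —
step 8 deliver 1→4: 4={foll,t=1,log=-}
step 9 deliver 4→1: —
step 10 propose(1,'p'): 1={lead,t=1,log=p}
step 11 deliver 1→0: 0={foll,t=1,log=p}
step 12 deliver 0→1: —
step 13 deliver 1→4: 4={foll,t=1,log=p}
step 14 deliver 4→1: —
step 15 deliver 1→2: 2={foll,t=1,log=p}
step 16 deliver 2→1: —
step 17 deliver 1→3: 3={foll,t=1,log=p}
step 18 deliver 3→1: —
step 19 timeout(4): 4={cand,t=2,log=p}
step 20 deliver 4→2: 2={foll,t=2,log=p}
step 21 deliver 2→4: —
step 22 deliver 4→0: 0={foll,t=2,log=p}

p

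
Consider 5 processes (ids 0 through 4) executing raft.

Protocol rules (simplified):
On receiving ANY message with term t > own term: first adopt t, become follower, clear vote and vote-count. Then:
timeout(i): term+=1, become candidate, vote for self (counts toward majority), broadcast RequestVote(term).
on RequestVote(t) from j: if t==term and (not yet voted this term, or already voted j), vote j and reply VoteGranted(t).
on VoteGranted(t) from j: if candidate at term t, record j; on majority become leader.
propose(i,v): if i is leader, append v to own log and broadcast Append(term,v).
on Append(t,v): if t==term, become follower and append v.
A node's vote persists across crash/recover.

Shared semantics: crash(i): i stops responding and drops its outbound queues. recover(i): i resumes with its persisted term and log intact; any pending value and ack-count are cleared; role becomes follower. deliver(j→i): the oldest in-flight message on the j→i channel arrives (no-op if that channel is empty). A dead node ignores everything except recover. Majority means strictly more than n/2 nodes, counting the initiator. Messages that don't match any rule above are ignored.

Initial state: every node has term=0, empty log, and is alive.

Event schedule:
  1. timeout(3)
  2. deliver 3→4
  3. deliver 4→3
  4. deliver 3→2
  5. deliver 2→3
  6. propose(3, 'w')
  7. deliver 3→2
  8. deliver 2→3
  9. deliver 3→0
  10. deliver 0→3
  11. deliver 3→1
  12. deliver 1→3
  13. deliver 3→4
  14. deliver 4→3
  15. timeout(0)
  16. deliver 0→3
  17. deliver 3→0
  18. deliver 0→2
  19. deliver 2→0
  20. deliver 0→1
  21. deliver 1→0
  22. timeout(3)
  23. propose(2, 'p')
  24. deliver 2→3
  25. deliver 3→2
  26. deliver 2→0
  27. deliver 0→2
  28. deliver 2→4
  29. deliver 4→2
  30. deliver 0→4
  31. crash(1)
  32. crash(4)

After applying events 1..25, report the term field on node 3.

3

step 1 timeout(3): 3={cand,t=1,log=-}
step 2 deliver 3→4: 4={foll,t=1,log=-}
step 3 deliver 4→3: —
step 4 deliver 3→2: 2={foll,t=1,log=-}
step 5 deliver 2→3: 3={lead,t=1,log=-}
step 6 propose(3,'w'): 3={lead,t=1,log=w}
step 7 deliver 3→2: 2={foll,t=1,log=w}
step 8 deliver 2→3: —
step 9 deliver 3→0: 0={foll,t=1,log=-}
step 10 deliver 0→3: —
step 11 deliver 3→1: 1={foll,t=1,log=-}
step 12 deliver 1→3: —
step 13 deliver 3→4: 4={foll,t=1,log=w}
step 14 deliver 4→3: —
step 15 timeout(0): 0={cand,t=2,log=-}
step 16 deliver 0→3: 3={foll,t=2,log=w}
step 17 deliver 3→0: —
step 18 deliver 0→2: 2={foll,t=2,log=w}
step 19 deliver 2→0: —
step 20 deliver 0→1: 1={foll,t=2,log=-}
step 21 deliver 1→0: 0={lead,t=2,log=-}
step 22 timeout(3): 3={cand,t=3,log=w}
step 23 propose(2,'p'): —
step 24 deliver 2→3: —
step 25 deliver 3→2: 2={foll,t=3,log=w}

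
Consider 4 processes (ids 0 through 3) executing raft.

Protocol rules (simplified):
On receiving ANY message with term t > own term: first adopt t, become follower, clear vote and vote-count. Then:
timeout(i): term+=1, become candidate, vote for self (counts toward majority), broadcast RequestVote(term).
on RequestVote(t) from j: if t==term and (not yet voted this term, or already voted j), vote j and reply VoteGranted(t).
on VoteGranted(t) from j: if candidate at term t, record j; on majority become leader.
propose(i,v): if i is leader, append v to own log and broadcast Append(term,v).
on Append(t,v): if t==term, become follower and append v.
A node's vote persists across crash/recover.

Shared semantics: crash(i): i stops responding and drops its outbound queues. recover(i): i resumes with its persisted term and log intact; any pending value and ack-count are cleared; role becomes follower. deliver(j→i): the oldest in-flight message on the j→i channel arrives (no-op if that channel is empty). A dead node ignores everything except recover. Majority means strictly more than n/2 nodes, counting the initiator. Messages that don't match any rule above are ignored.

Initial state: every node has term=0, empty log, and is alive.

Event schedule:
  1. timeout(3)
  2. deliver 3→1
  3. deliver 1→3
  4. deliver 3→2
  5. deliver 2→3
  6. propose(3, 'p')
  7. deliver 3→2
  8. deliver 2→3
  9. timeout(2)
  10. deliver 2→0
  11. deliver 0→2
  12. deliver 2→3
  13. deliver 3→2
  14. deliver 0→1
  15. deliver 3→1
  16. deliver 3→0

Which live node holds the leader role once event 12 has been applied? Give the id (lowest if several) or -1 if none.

-1

e1 timeout(3): 3[cand,t=1,-]
e2 deliver 3→1: 1[foll,t=1,-]
e3 deliver 1→3: ·
e4 deliver 3→2: 2[foll,t=1,-]
e5 deliver 2→3: 3[lead,t=1,-]
e6 propose(3,'p'): 3[lead,t=1,p]
e7 deliver 3→2: 2[foll,t=1,p]
e8 deliver 2→3: ·
e9 timeout(2): 2[cand,t=2,p]
e10 deliver 2→0: 0[foll,t=2,-]
e11 deliver 0→2: ·
e12 deliver 2→3: 3[foll,t=2,p]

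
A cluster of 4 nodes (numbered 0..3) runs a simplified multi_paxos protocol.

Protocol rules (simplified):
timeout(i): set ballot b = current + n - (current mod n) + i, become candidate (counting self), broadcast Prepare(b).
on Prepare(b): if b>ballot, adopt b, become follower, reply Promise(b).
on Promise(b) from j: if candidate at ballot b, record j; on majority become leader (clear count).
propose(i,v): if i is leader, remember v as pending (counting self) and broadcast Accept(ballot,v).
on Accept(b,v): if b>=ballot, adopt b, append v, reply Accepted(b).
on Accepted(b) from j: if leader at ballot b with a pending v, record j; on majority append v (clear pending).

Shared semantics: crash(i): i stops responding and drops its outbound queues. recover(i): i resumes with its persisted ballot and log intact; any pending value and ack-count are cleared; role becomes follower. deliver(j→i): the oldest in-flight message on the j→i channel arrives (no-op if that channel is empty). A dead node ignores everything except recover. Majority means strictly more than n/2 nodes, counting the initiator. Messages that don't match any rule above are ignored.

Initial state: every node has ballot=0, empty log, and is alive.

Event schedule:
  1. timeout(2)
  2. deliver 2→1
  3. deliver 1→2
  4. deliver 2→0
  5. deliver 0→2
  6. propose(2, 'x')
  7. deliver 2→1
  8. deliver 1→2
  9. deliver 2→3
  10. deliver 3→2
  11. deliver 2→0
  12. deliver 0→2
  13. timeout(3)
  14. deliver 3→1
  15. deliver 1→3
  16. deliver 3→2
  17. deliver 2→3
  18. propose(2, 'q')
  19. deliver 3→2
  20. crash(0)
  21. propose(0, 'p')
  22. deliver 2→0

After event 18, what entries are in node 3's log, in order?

empty

1. timeout(2):  <2:cand b6 ->
2. deliver 2→1:  <1:foll b6 ->
3. deliver 1→2:  nop
4. deliver 2→0:  <0:foll b6 ->
5. deliver 0→2:  <2:lead b6 ->
6. propose(2,'x'):  nop
7. deliver 2→1:  <1:foll b6 x>
8. deliver 1→2:  nop
9. deliver 2→3:  <3:foll b6 ->
10. deliver 3→2:  nop
11. deliver 2→0:  <0:foll b6 x>
12. deliver 0→2:  <2:lead b6 x>
13. timeout(3):  <3:cand b11 ->
14. deliver 3→1:  <1:foll b11 x>
15. deliver 1→3:  nop
16. deliver 3→2:  <2:foll b11 x>
17. deliver 2→3:  nop
18. propose(2,'q'):  nop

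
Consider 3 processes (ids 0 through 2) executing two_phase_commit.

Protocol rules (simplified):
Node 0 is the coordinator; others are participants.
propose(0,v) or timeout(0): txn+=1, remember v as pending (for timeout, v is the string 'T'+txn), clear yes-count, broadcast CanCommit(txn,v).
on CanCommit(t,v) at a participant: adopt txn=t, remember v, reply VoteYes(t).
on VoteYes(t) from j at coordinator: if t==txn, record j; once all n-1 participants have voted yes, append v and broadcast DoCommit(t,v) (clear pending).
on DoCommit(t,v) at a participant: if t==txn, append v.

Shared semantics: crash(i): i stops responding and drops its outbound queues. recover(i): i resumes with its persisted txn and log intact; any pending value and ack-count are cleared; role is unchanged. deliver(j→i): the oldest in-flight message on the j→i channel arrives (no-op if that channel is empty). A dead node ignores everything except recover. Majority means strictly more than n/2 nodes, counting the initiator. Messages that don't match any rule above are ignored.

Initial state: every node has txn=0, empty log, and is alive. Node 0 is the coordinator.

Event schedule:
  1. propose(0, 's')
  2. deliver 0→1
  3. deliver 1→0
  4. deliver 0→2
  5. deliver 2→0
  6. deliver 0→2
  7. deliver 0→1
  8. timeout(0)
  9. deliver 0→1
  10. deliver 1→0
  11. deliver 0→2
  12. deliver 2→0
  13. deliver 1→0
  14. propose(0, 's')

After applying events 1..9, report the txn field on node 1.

2

[1] propose(0,'s') → N0(coor t1 [-])
[2] deliver 0→1 → N1(part t1 [-])
[3] deliver 1→0 → ∅
[4] deliver 0→2 → N2(part t1 [-])
[5] deliver 2→0 → N0(coor t1 [s])
[6] deliver 0→2 → N2(part t1 [s])
[7] deliver 0→1 → N1(part t1 [s])
[8] timeout(0) → N0(coor t2 [s])
[9] deliver 0→1 → N1(part t2 [s])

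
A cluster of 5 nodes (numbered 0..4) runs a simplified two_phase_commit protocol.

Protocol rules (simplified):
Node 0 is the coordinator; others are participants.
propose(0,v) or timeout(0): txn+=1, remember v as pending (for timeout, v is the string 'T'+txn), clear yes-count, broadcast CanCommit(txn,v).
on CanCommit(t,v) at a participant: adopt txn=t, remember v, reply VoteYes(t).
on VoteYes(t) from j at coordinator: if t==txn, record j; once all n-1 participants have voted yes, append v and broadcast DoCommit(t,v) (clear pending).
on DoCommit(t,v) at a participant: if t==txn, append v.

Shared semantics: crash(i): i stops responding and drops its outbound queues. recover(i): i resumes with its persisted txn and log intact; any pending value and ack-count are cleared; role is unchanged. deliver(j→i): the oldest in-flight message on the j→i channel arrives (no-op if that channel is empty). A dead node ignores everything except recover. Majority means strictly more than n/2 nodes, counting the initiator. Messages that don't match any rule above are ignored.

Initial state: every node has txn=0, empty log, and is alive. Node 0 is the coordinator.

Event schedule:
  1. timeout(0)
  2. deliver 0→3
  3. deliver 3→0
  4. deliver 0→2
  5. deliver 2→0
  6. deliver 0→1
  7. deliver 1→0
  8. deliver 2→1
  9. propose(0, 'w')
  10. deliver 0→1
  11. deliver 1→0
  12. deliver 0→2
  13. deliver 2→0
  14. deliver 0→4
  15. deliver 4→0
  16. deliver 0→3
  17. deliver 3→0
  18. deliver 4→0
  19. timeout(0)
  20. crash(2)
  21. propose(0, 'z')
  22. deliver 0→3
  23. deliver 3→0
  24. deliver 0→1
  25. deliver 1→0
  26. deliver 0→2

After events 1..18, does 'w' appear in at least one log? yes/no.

after 1 — timeout(0): n0:coor/t1/[-]
after 2 — deliver 0→3: n3:part/t1/[-]
after 3 — deliver 3→0: ·
after 4 — deliver 0→2: n2:part/t1/[-]
after 5 — deliver 2→0: ·
after 6 — deliver 0→1: n1:part/t1/[-]
after 7 — deliver 1→0: ·
after 8 — deliver 2→1: ·
after 9 — propose(0,'w'): n0:coor/t2/[-]
after 10 — deliver 0→1: n1:part/t2/[-]
after 11 — deliver 1→0: ·
after 12 — deliver 0→2: n2:part/t2/[-]
after 13 — deliver 2→0: ·
after 14 — deliver 0→4: n4:part/t1/[-]
after 15 — deliver 4→0: ·
after 16 — deliver 0→3: n3:part/t2/[-]
after 17 — deliver 3→0: ·
after 18 — deliver 4→0: ·

no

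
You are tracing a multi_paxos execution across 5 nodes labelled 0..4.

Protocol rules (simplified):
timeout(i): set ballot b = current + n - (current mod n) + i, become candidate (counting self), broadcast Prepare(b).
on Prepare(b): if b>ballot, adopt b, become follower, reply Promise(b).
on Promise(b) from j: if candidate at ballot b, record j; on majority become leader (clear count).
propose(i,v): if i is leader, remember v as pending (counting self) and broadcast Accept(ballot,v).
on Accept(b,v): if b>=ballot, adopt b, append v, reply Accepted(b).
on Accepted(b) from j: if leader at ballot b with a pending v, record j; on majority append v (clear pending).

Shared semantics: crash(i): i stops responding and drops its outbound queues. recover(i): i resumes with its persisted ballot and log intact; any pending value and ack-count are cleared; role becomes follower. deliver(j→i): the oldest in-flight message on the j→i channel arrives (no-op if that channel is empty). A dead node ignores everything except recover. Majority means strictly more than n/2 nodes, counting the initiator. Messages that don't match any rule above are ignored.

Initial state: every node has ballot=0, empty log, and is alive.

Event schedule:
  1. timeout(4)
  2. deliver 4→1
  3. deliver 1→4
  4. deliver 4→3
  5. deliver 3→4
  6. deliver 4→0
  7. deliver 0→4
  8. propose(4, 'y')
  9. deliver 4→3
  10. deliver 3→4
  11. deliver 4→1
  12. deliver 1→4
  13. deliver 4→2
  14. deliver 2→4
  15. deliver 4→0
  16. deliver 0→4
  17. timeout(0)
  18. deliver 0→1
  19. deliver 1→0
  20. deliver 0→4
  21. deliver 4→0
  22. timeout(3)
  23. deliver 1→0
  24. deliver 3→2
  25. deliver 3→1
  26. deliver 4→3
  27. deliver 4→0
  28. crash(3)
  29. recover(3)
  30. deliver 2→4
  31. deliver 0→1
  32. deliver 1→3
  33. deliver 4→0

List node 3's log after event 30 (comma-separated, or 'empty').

y

step 1 timeout(4): 4={cand,b=9,log=-}
step 2 deliver 4→1: 1={foll,b=9,log=-}
step 3 deliver 1→4: —
step 4 deliver 4→3: 3={foll,b=9,log=-}
step 5 deliver 3→4: 4={lead,b=9,log=-}
step 6 deliver 4→0: 0={foll,b=9,log=-}
step 7 deliver 0→4: —
step 8 propose(4,'y'): —
step 9 deliver 4→3: 3={foll,b=9,log=y}
step 10 deliver 3→4: —
step 11 deliver 4→1: 1={foll,b=9,log=y}
step 12 deliver 1→4: 4={lead,b=9,log=y}
step 13 deliver 4→2: 2={foll,b=9,log=-}
step 14 deliver 2→4: —
step 15 deliver 4→0: 0={foll,b=9,log=y}
step 16 deliver 0→4: —
step 17 timeout(0): 0={cand,b=10,log=y}
step 18 deliver 0→1: 1={foll,b=10,log=y}
step 19 deliver 1→0: —
step 20 deliver 0→4: 4={foll,b=10,log=y}
step 21 deliver 4→0: 0={lead,b=10,log=y}
step 22 timeout(3): 3={cand,b=13,log=y}
step 23 deliver 1→0: —
step 24 deliver 3→2: 2={foll,b=13,log=-}
step 25 deliver 3→1: 1={foll,b=13,log=y}
step 26 deliver 4→3: —
step 27 deliver 4→0: —
step 28 crash(3): 3={✗cand,b=13,log=y}
step 29 recover(3): 3={foll,b=13,log=y}
step 30 deliver 2→4: —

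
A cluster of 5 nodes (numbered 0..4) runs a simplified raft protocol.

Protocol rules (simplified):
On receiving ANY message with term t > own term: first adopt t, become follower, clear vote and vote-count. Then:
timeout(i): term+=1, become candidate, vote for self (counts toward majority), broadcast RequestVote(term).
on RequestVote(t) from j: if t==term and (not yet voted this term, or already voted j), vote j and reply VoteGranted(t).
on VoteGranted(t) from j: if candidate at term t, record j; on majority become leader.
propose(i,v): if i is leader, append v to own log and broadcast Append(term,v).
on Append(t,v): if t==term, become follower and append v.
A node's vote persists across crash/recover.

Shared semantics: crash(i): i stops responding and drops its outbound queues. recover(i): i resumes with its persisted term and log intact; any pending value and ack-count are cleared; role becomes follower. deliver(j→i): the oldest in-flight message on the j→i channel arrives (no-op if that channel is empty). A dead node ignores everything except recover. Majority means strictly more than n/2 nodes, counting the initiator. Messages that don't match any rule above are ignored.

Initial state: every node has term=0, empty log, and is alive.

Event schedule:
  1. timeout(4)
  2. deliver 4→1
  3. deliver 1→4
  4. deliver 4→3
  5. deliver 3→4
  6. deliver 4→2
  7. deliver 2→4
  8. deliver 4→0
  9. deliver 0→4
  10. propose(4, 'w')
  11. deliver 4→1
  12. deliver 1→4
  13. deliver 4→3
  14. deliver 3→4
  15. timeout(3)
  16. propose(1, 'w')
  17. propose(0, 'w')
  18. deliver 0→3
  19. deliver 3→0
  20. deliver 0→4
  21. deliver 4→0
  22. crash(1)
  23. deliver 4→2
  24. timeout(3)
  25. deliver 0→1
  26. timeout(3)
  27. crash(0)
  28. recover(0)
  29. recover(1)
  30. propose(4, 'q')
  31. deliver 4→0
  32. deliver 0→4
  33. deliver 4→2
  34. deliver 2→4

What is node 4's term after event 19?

1. timeout(4):  <4:cand t1 ->
2. deliver 4→1:  <1:foll t1 ->
3. deliver 1→4:  nop
4. deliver 4→3:  <3:foll t1 ->
5. deliver 3→4:  <4:lead t1 ->
6. deliver 4→2:  <2:foll t1 ->
7. deliver 2→4:  nop
8. deliver 4→0:  <0:foll t1 ->
9. deliver 0→4:  nop
10. propose(4,'w'):  <4:lead t1 w>
11. deliver 4→1:  <1:foll t1 w>
12. deliver 1→4:  nop
13. deliver 4→3:  <3:foll t1 w>
14. deliver 3→4:  nop
15. timeout(3):  <3:cand t2 w>
16. propose(1,'w'):  nop
17. propose(0,'w'):  nop
18. deliver 0→3:  nop
19. deliver 3→0:  <0:foll t2 ->

1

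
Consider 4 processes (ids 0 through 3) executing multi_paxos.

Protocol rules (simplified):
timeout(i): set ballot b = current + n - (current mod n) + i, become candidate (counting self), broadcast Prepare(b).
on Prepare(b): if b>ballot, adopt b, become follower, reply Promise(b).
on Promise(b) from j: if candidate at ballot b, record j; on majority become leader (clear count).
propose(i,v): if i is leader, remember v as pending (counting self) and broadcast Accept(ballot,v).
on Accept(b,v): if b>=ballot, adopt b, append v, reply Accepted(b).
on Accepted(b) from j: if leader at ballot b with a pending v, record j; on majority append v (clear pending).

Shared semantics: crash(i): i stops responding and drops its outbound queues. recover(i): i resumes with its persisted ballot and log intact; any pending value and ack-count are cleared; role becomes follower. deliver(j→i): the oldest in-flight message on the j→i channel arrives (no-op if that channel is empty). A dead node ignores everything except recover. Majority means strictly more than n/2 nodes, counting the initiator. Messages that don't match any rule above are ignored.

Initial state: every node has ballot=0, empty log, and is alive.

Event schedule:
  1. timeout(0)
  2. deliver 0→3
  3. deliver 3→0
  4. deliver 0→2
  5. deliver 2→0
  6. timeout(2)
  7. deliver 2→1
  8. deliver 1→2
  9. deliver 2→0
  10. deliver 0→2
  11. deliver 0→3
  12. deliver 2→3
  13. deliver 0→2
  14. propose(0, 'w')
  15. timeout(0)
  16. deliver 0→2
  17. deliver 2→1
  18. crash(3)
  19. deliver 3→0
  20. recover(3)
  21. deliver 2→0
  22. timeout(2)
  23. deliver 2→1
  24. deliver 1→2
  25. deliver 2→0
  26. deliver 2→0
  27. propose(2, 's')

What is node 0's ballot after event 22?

e1 timeout(0): 0[cand,b=4,-]
e2 deliver 0→3: 3[foll,b=4,-]
e3 deliver 3→0: ·
e4 deliver 0→2: 2[foll,b=4,-]
e5 deliver 2→0: 0[lead,b=4,-]
e6 timeout(2): 2[cand,b=10,-]
e7 deliver 2→1: 1[foll,b=10,-]
e8 deliver 1→2: ·
e9 deliver 2→0: 0[foll,b=10,-]
e10 deliver 0→2: 2[lead,b=10,-]
e11 deliver 0→3: ·
e12 deliver 2→3: 3[foll,b=10,-]
e13 deliver 0→2: ·
e14 propose(0,'w'): ·
e15 timeout(0): 0[cand,b=12,-]
e16 deliver 0→2: 2[foll,b=12,-]
e17 deliver 2→1: ·
e18 crash(3): 3[✗foll,b=10,-]
e19 deliver 3→0: ·
e20 recover(3): 3[foll,b=10,-]
e21 deliver 2→0: ·
e22 timeout(2): 2[cand,b=18,-]

12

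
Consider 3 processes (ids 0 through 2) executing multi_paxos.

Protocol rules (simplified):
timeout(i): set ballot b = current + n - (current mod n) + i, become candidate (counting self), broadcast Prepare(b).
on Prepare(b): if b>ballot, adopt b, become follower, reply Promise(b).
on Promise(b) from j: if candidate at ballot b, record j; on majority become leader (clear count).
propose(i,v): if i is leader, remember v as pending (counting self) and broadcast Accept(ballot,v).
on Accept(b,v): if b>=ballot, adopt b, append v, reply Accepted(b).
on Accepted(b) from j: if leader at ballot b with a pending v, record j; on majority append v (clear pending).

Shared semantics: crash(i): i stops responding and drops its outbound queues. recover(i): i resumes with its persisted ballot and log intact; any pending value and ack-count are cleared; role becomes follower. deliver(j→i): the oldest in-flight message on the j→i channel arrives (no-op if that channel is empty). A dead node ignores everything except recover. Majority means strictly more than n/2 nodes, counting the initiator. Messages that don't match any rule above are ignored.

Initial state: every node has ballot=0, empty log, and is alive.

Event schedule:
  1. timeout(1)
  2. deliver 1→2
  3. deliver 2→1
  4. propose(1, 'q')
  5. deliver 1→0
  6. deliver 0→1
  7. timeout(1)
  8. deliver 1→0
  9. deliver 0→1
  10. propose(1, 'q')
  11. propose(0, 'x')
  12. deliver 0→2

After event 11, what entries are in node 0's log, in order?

e1 timeout(1): 1[cand,b=4,-]
e2 deliver 1→2: 2[foll,b=4,-]
e3 deliver 2→1: 1[lead,b=4,-]
e4 propose(1,'q'): ·
e5 deliver 1→0: 0[foll,b=4,-]
e6 deliver 0→1: ·
e7 timeout(1): 1[cand,b=7,-]
e8 deliver 1→0: 0[foll,b=4,q]
e9 deliver 0→1: ·
e10 propose(1,'q'): ·
e11 propose(0,'x'): ·

q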